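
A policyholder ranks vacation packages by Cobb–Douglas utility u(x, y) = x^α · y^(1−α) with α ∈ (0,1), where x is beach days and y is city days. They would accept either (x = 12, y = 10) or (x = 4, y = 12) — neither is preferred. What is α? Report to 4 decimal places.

Indifference: 12^α · 10^(1−α) = 4^α · 12^(1−α).
(12/4)^α = (12/10)^(1−α); take logs: α·ln(12/4) = (1−α)·ln(12/10), i.e. α·1.0986123 = (1−α)·0.1823216.
Thus α·(1.2809339) = 0.1823216, so α = 0.1823216/1.2809339 ≈ 0.1423.

α ≈ 0.1423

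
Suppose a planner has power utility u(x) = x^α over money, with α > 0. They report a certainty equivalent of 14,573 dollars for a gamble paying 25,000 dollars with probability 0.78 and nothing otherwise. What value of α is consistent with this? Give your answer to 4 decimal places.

α ≈ 0.4604

Since u(0) = 0, the lottery's EU is 0.78·25000^α.
Setting u(14573) equal to that: 14573^α = 0.78·25000^α ⇒ (14573/25000)^α = 0.78.
α = ln(0.78) / ln(14573/25000) = -0.2484614/-0.5397053 ≈ 0.4604.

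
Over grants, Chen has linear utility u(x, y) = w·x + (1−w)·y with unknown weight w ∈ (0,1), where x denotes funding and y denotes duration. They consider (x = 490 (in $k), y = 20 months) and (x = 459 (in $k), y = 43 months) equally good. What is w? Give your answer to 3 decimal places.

u(490,20) = u(459,43) means w·490 + (1−w)·20 = w·459 + (1−w)·43.
w·(490−459) = (1−w)·(43−20), i.e. w·31 = (1−w)·23.
The marginal rate of substitution is 23/31, so w = 23/(31+23) = 0.426.

w = 0.426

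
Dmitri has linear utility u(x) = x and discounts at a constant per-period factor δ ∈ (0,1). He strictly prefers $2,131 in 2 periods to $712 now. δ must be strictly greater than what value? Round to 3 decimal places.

Comparing present values: 712 < δ^2·2131.
Dividing by 2131: δ^2 > 0.33412. Both sides are positive, so the square root keeps the direction.
δ > (712/2131)^(1/2) ≈ 0.578.

δ > 0.578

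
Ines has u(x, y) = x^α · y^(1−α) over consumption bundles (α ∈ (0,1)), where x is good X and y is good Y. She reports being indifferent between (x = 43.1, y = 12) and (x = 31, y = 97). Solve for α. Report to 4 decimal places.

The Cobb–Douglas utilities coincide, so 43.1^α·12^(1−α) = 31^α·97^(1−α).
(43.1/31)^α = (97/12)^(1−α); take logs: α·ln(43.1/31) = (1−α)·ln(97/12), i.e. α·0.3295358 = (1−α)·2.0898043.
So α/(1−α) = (2.0898043)/(0.3295358) = 6.3416609, and α = 6.3416609/7.3416609 ≈ 0.8638.

α ≈ 0.8638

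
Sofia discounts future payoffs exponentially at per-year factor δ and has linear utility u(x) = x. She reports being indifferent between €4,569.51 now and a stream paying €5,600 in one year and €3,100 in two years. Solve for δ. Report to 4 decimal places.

Equating present values: 4569.51 = 5600δ + 3100δ².
So 3100δ² + 5600δ − 4569.51 = 0.
The positive root is δ = [−5600 + √(5600² + 4·3100·4569.51)] / (2·3100) = (−5600 + 9382.000)/6200 ≈ 0.6100.

δ ≈ 0.6100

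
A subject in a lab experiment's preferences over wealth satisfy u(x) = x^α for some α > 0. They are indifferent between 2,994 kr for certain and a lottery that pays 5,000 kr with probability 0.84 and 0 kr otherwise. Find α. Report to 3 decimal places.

The lottery's expected utility is 0.84·u(5000) + 0.16·u(0) = 0.84·5000^α (since u(0) = 0 for α > 0).
Setting u(2994) equal to that: 2994^α = 0.84·5000^α ⇒ (2994/5000)^α = 0.84.
Taking logs: α·ln(2994/5000) = ln(0.84), so α = -0.174353 / -0.512828 ≈ 0.340.

α ≈ 0.340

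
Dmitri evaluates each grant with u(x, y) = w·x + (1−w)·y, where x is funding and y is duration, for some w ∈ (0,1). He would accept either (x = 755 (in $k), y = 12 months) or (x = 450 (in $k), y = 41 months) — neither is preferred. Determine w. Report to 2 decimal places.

u(755,12) = u(450,41) means w·755 + (1−w)·12 = w·450 + (1−w)·41.
Collecting terms: w·305 = (1−w)·29.
So w/(1−w) = 29/305 = 0.0951, giving w = 29/(305+29) = 0.09.

w = 0.09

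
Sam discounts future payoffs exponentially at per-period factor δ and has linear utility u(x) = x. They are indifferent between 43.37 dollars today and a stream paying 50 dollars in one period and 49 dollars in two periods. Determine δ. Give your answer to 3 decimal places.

Present value of the stream is 50·δ + 49·δ². Indifference gives 50δ + 49δ² = 43.37.
Rearranged: 49δ² + 50δ − 43.37 = 0.
δ = (−50 + √(50² + 4·49·43.37)) / (2·49) = (−50 + √11000.52) / 98 ≈ 0.560.

δ ≈ 0.560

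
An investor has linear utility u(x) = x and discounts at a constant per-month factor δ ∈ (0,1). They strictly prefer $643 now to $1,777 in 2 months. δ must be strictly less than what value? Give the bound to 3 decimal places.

Comparing present values: 643 > δ^2·1777.
Hence δ^2 < 643/1777 = 0.36185, and x ↦ x^(1/2) is increasing on (0,∞).
δ < 0.36185^(1/2) = 0.602.

δ < 0.602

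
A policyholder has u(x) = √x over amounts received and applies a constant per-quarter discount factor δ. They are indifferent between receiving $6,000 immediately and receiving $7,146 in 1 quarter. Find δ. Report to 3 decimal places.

Indifference means u(6000) = δ · u(7146), so δ = u(6000)/u(7146).
With u(x) = √x: δ = √6000/√7146 = √(6000/7146) = 0.91631.

δ ≈ 0.916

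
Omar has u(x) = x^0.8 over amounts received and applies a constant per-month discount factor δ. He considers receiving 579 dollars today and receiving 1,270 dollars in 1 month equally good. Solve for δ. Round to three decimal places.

δ ≈ 0.533

Indifference means u(579) = δ · u(1270), so δ = u(579)/u(1270).
Since u(x) = x^0.8, δ = (579/1270)^0.8 = 0.45591^0.8 = 0.53346.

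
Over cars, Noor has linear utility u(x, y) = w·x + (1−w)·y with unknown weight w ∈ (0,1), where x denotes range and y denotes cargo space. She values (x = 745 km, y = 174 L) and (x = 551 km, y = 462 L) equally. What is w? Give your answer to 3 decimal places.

Equating utilities: w·745 + (1−w)·174 = w·551 + (1−w)·462.
Rearranging, 194·w − 288·(1−w) = 0.
So w/(1−w) = 288/194 = 1.4845, giving w = 288/(194+288) = 0.598.

w = 0.598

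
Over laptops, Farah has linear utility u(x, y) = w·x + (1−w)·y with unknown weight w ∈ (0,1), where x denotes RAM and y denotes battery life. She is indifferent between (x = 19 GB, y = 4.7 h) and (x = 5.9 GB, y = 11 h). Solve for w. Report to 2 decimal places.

w = 0.32

Indifference: w·19 + (1−w)·4.7 = w·5.9 + (1−w)·11.
Collecting terms: w·13.1 = (1−w)·6.3.
So w/(1−w) = 6.3/13.1 = 0.4809, giving w = 6.3/(13.1+6.3) = 0.32.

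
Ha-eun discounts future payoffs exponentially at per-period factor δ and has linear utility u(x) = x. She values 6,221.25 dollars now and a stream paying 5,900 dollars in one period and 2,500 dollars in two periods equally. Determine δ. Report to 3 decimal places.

Equating present values: 6221.25 = 5900δ + 2500δ².
Rearranged: 2500δ² + 5900δ − 6221.25 = 0.
The positive root is δ = [−5900 + √(5900² + 4·2500·6221.25)] / (2·2500) = (−5900 + 9850.000)/5000 ≈ 0.790.

δ ≈ 0.790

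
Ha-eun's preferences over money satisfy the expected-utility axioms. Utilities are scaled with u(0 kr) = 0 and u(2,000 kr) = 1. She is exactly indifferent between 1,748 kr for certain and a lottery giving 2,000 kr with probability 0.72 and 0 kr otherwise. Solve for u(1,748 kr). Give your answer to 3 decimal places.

0.720

The indifference gives u(1,748 kr) = 0.72·u(2,000 kr) + 0.28·u(0 kr) = 0.72·1 + 0.28·0 = 0.72.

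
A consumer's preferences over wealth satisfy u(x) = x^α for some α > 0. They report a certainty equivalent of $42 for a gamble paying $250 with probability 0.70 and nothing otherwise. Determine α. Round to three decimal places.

α ≈ 0.200

Since u(0) = 0, the lottery's EU is 0.70·250^α.
Setting u(42) equal to that: 42^α = 0.70·250^α ⇒ (42/250)^α = 0.70.
Taking logs: α·ln(42/250) = ln(0.70), so α = -0.356675 / -1.783791 ≈ 0.200.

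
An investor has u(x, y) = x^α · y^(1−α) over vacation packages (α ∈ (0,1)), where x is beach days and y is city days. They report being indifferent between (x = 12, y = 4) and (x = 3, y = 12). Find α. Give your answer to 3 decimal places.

The Cobb–Douglas utilities coincide, so 12^α·4^(1−α) = 3^α·12^(1−α).
(12/3)^α = (12/4)^(1−α); take logs: α·ln(12/3) = (1−α)·ln(12/4), i.e. α·1.386294 = (1−α)·1.098612.
So α/(1−α) = (1.098612)/(1.386294) = 0.792481, and α = 0.792481/1.792481 ≈ 0.442.

α ≈ 0.442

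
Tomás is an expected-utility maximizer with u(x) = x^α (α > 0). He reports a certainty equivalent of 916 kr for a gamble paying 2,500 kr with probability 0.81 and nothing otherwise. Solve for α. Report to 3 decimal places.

The lottery's expected utility is 0.81·u(2500) + 0.19·u(0) = 0.81·2500^α (since u(0) = 0 for α > 0).
Indifference: 916^α = 0.81·2500^α, so (916/2500)^α = 0.81.
Taking logs: α·ln(916/2500) = ln(0.81), so α = -0.210721 / -1.004030 ≈ 0.210.

α ≈ 0.210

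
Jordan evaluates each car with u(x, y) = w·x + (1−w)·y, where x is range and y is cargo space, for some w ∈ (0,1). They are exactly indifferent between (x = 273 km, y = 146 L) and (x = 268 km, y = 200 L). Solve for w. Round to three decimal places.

Indifference: w·273 + (1−w)·146 = w·268 + (1−w)·200.
Collecting terms: w·5 = (1−w)·54.
The marginal rate of substitution is 54/5, so w = 54/(5+54) = 0.915.

w = 0.915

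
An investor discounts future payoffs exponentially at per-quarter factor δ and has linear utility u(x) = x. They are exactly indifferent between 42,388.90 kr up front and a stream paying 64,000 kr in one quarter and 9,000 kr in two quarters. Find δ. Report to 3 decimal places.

δ ≈ 0.610

Present value of the stream is 64000·δ + 9000·δ². Indifference gives 64000δ + 9000δ² = 42388.90.
So 9000δ² + 64000δ − 42388.90 = 0.
By the quadratic formula (taking the positive root), δ = (−64000 + √5622000400.00) / 18000 ≈ 0.610.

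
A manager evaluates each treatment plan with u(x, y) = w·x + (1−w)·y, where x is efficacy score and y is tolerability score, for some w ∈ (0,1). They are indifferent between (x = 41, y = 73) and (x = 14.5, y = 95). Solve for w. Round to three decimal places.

w = 0.454

Equating utilities: w·41 + (1−w)·73 = w·14.5 + (1−w)·95.
w·(41−14.5) = (1−w)·(95−73), i.e. w·26.5 = (1−w)·22.
Hence w = 22/(26.5+22) = 22/48.5 = 0.454.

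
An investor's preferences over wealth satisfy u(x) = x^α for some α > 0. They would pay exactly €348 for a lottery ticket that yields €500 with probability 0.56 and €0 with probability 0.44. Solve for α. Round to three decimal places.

EU(lottery) = 0.56·500^α + 0.44·0 = 0.56·500^α.
Setting u(348) equal to that: 348^α = 0.56·500^α ⇒ (348/500)^α = 0.56.
α = ln(0.56) / ln(348/500) = -0.579818/-0.362406 ≈ 1.600.

α ≈ 1.600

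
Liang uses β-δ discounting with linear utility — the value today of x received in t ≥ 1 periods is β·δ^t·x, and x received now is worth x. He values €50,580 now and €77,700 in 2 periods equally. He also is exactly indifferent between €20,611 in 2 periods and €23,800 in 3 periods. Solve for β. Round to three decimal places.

Both payoffs in the second observation are in the future, so β drops out: δ^2·20611 = δ^3·23800 ⇒ δ = 20611/23800 = 0.86601.
The first indifference: 50580 = β·δ^2·77700, so β = 50580/(δ^2·77700) = 50580/(0.74997·77700) ≈ 0.868.

β ≈ 0.868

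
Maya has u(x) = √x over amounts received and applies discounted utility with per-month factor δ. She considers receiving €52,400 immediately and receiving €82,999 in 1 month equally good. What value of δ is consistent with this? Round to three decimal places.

Equating discounted utilities: u(52400) = δ·u(82999) ⇒ δ = u(52400)/u(82999).
Since u(x) = √x, δ = √(52400/82999) = 0.79456.

δ ≈ 0.795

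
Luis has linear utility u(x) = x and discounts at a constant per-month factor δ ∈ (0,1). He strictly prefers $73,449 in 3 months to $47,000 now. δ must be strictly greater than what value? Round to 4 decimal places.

δ > 0.8617

Comparing present values: 47000 < δ^3·73449.
Hence δ^3 > 47000/73449 = 0.63990, and x ↦ x^(1/3) is increasing on (0,∞).
δ > 0.63990^(1/3) = 0.8617.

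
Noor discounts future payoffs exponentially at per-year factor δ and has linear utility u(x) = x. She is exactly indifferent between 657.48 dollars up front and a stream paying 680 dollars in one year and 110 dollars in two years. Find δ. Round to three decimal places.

The stream is worth 680δ + 110δ² today, so 680δ + 110δ² = 657.48.
So 110δ² + 680δ − 657.48 = 0.
δ = (−680 + √(680² + 4·110·657.48)) / (2·110) = (−680 + √751691.20) / 220 ≈ 0.850.

δ ≈ 0.850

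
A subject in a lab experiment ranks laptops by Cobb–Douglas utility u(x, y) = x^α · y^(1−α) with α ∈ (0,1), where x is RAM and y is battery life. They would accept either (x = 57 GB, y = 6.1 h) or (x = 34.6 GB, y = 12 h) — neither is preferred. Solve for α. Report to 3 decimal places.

α ≈ 0.575

Indifference: 57^α · 6.1^(1−α) = 34.6^α · 12^(1−α).
(57/34.6)^α = (12/6.1)^(1−α); take logs: α·ln(57/34.6) = (1−α)·ln(12/6.1), i.e. α·0.499198 = (1−α)·0.676618.
Thus α·(1.175816) = 0.676618, so α = 0.676618/1.175816 ≈ 0.575.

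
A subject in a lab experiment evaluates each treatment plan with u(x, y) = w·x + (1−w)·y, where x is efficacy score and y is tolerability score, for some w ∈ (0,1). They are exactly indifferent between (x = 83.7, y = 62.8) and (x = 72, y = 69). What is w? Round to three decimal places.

w = 0.346

u(83.7,62.8) = u(72,69) means w·83.7 + (1−w)·62.8 = w·72 + (1−w)·69.
Collecting terms: w·11.7 = (1−w)·6.2.
Hence w = 6.2/(11.7+6.2) = 6.2/17.9 = 0.346.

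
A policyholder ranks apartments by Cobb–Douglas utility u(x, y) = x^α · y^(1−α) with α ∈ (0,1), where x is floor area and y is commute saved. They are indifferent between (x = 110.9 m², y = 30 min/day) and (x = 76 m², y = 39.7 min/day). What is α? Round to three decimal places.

Indifference: 110.9^α · 30^(1−α) = 76^α · 39.7^(1−α).
(110.9/76)^α = (39.7/30)^(1−α); take logs: α·ln(110.9/76) = (1−α)·ln(39.7/30), i.e. α·0.377896 = (1−α)·0.280154.
So α/(1−α) = (0.280154)/(0.377896) = 0.741352, and α = 0.741352/1.741352 ≈ 0.426.

α ≈ 0.426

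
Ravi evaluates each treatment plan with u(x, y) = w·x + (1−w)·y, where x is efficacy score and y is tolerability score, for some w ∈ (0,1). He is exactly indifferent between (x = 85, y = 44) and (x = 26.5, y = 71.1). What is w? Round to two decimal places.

w = 0.32

Indifference: w·85 + (1−w)·44 = w·26.5 + (1−w)·71.1.
Rearranging, 58.5·w − 27.1·(1−w) = 0.
The marginal rate of substitution is 27.1/58.5, so w = 27.1/(58.5+27.1) = 0.32.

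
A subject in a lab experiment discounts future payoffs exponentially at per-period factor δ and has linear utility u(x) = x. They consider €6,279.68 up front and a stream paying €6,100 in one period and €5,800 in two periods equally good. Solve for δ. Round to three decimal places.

The stream is worth 6100δ + 5800δ² today, so 6100δ + 5800δ² = 6279.68.
So 5800δ² + 6100δ − 6279.68 = 0.
δ = (−6100 + √(6100² + 4·5800·6279.68)) / (2·5800) = (−6100 + √182898576.00) / 11600 ≈ 0.640.

δ ≈ 0.640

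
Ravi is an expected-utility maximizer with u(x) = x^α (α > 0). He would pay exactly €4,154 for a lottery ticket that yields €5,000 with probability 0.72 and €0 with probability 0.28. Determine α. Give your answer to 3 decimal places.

Since u(0) = 0, the lottery's EU is 0.72·5000^α.
Setting u(4154) equal to that: 4154^α = 0.72·5000^α ⇒ (4154/5000)^α = 0.72.
Take logs: α = ln 0.72 / ln(4154/5000) ≈ 1.77219.

α ≈ 1.772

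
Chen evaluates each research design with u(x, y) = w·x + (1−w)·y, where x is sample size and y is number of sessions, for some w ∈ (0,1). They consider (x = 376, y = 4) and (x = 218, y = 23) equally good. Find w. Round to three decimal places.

w = 0.107

Indifference: w·376 + (1−w)·4 = w·218 + (1−w)·23.
Rearranging, 158·w − 19·(1−w) = 0.
The marginal rate of substitution is 19/158, so w = 19/(158+19) = 0.107.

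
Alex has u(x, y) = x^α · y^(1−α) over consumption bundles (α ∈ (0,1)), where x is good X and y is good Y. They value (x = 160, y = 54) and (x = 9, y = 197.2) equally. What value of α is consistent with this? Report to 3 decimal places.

The Cobb–Douglas utilities coincide, so 160^α·54^(1−α) = 9^α·197.2^(1−α).
Rearrange to (160/9)^α = (197.2/54)^(1−α) and take logs: α·2.877949 = (1−α)·1.295234.
So α/(1−α) = (1.295234)/(2.877949) = 0.450055, and α = 0.450055/1.450055 ≈ 0.310.

α ≈ 0.310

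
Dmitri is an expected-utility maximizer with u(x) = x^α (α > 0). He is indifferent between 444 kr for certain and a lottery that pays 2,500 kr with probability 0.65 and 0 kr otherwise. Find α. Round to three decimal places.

α ≈ 0.249

Since u(0) = 0, the lottery's EU is 0.65·2500^α.
Equating: 444^α = 0.65·2500^α, i.e. 0.1776^α = 0.65.
Take logs: α = ln 0.65 / ln(444/2500) ≈ 0.24926.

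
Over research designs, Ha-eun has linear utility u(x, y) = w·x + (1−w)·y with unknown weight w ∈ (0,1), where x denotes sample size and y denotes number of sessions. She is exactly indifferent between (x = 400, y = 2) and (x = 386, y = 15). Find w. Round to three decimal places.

Indifference: w·400 + (1−w)·2 = w·386 + (1−w)·15.
w·(400−386) = (1−w)·(15−2), i.e. w·14 = (1−w)·13.
So w/(1−w) = 13/14 = 0.9286, giving w = 13/(14+13) = 0.481.

w = 0.481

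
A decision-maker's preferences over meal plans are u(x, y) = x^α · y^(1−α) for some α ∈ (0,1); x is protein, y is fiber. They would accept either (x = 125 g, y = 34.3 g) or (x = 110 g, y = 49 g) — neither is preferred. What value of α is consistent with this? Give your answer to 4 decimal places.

α ≈ 0.7362

The Cobb–Douglas utilities coincide, so 125^α·34.3^(1−α) = 110^α·49^(1−α).
(125/110)^α = (49/34.3)^(1−α); take logs: α·ln(125/110) = (1−α)·ln(49/34.3), i.e. α·0.1278334 = (1−α)·0.3566749.
So α/(1−α) = (0.3566749)/(0.1278334) = 2.7901542, and α = 2.7901542/3.7901542 ≈ 0.7362.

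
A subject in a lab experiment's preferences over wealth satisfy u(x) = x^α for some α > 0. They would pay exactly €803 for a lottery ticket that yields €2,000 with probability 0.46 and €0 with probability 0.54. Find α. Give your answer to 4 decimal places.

α ≈ 0.8509

Since u(0) = 0, the lottery's EU is 0.46·2000^α.
Indifference: 803^α = 0.46·2000^α, so (803/2000)^α = 0.46.
Taking logs: α·ln(803/2000) = ln(0.46), so α = -0.7765288 / -0.9125477 ≈ 0.8509.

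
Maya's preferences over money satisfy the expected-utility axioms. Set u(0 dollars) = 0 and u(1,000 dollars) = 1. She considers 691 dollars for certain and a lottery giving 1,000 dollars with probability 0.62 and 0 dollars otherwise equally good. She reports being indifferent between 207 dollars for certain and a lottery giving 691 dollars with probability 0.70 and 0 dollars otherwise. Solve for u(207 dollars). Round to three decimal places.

The first gamble pins u(691 dollars): it must equal 0.62·1 + 0.38·0 = 0.62.
Then u(207 dollars) = 0.70·u(691 dollars) + 0.30·u(0 dollars) = 0.70·0.62 + 0.30·0.00 = 0.4340.

0.434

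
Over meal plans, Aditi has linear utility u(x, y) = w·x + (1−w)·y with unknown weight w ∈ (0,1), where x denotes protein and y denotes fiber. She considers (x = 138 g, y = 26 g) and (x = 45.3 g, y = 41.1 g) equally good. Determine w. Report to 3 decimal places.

Indifference: w·138 + (1−w)·26 = w·45.3 + (1−w)·41.1.
w·(138−45.3) = (1−w)·(41.1−26), i.e. w·92.7 = (1−w)·15.1.
So w/(1−w) = 15.1/92.7 = 0.1629, giving w = 15.1/(92.7+15.1) = 0.140.

w = 0.140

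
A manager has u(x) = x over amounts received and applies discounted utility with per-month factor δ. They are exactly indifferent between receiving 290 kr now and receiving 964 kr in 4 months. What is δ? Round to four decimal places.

Equating discounted utilities: u(290) = δ^4·u(964) ⇒ δ^4 = u(290)/u(964).
With u(x) = x: δ^4 = 290/964 = 0.30083.
Hence δ = (0.30083)^(1/4) = 0.740594.

δ ≈ 0.7406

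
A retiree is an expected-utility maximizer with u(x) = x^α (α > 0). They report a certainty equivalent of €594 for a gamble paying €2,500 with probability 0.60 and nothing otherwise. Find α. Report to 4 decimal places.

The lottery's expected utility is 0.60·u(2500) + 0.40·u(0) = 0.60·2500^α (since u(0) = 0 for α > 0).
Indifference: 594^α = 0.60·2500^α, so (594/2500)^α = 0.60.
Take logs: α = ln 0.60 / ln(594/2500) ≈ 0.355439.

α ≈ 0.3554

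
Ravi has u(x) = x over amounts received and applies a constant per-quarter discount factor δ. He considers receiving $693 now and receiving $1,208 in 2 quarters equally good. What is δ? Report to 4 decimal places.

δ ≈ 0.7574

Equating discounted utilities: u(693) = δ^2·u(1208) ⇒ δ^2 = u(693)/u(1208).
With u(x) = x: δ^2 = 693/1208 = 0.57368.
So δ = 0.57368^(1/2) ≈ 0.7574.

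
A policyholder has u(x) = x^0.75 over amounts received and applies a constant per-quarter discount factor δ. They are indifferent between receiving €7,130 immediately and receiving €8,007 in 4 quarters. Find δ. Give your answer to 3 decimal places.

Indifference means u(7130) = δ^4 · u(8007), so δ^4 = u(7130)/u(8007).
With u(x) = x^0.75: δ^4 = 7130^0.75/8007^0.75 = (7130/8007)^0.75 = 0.91667.
Hence δ = (0.91667)^(1/4) = 0.97848.

δ ≈ 0.978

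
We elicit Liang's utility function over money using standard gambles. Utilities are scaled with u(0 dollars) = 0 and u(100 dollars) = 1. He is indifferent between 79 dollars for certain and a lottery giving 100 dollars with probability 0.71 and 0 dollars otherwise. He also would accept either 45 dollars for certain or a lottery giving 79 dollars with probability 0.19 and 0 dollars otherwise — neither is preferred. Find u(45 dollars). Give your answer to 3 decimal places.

0.135

First, u(79 dollars) = 0.71·u(100 dollars) + 0.29·u(0 dollars) = 0.71.
The second indifference gives u(45 dollars) = 0.19·u(79 dollars) + 0.81·u(0 dollars) = 0.19·0.71 + 0.81·0.00 = 0.1349.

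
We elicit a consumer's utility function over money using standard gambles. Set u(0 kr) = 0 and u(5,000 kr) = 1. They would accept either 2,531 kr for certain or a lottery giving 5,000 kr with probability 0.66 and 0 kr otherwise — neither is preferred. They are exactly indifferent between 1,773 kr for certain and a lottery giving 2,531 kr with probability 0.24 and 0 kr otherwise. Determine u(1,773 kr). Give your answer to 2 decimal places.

From the first indifference, u(2,531 kr) = 0.66·u(5,000 kr) + 0.34·u(0 kr) = 0.66·1 + 0.34·0 = 0.66.
Chaining: u(1,773 kr) = 0.24·0.66 + 0.76·0.00 = 0.1584.

0.16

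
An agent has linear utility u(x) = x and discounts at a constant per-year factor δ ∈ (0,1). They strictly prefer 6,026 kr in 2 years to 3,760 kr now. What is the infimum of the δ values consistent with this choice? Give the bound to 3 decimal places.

Comparing present values: 3760 < δ^2·6026.
So δ^2 > 3760/6026 = 0.62396; taking the square root of both positive sides preserves the inequality.
δ > (3760/6026)^(1/2) ≈ 0.790.

δ > 0.790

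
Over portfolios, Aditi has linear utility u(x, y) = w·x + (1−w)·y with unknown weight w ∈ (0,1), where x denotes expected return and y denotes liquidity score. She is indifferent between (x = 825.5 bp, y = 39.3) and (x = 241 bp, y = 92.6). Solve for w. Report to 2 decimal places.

u(825.5,39.3) = u(241,92.6) means w·825.5 + (1−w)·39.3 = w·241 + (1−w)·92.6.
Collecting terms: w·584.5 = (1−w)·53.3.
Hence w = 53.3/(584.5+53.3) = 53.3/637.8 = 0.08.

w = 0.08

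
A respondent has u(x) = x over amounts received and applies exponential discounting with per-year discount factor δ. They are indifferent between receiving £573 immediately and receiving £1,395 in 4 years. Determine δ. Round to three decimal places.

δ ≈ 0.801

Equating discounted utilities: u(573) = δ^4·u(1395) ⇒ δ^4 = u(573)/u(1395).
With u(x) = x: δ^4 = 573/1395 = 0.41075.
Hence δ = (0.41075)^(1/4) = 0.80056.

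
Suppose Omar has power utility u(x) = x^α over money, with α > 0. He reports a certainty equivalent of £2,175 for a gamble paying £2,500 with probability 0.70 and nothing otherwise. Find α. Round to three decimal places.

α ≈ 2.561

EU(lottery) = 0.70·2500^α + 0.30·0 = 0.70·2500^α.
Setting u(2175) equal to that: 2175^α = 0.70·2500^α ⇒ (2175/2500)^α = 0.70.
Take logs: α = ln 0.70 / ln(2175/2500) ≈ 2.56118.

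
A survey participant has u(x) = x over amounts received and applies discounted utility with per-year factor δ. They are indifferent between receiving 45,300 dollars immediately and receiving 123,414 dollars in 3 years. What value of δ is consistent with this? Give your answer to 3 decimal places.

δ ≈ 0.716

Equating discounted utilities: u(45300) = δ^3·u(123414) ⇒ δ^3 = u(45300)/u(123414).
With u(x) = x: δ^3 = 45300/123414 = 0.36706.
So δ = 0.36706^(1/3) ≈ 0.716.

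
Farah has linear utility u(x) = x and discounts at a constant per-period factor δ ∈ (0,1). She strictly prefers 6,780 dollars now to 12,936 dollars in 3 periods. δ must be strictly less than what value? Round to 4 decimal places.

Comparing present values: 6780 > δ^3·12936.
Dividing by 12936: δ^3 < 0.52412. Both sides are positive, so the cube root keeps the direction.
δ < (6780/12936)^(1/3) ≈ 0.8063.

δ < 0.8063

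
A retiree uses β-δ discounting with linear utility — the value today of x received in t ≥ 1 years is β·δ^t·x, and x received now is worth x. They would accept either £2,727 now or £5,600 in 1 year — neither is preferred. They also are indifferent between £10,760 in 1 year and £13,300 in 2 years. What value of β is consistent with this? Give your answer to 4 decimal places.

From the later pair, β·δ^1·10760 = β·δ^2·13300; dividing through, δ = 10760/13300 = 0.80902.
The first indifference: 2727 = β·δ·5600, so β = 2727/(δ·5600) = 2727/(0.80902·5600) ≈ 0.6019.

β ≈ 0.6019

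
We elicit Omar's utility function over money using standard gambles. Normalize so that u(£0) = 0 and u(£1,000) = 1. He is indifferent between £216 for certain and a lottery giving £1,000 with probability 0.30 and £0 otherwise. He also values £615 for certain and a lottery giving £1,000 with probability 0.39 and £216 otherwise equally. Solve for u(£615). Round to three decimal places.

0.573

The first gamble pins u(£216): it must equal 0.30·1 + 0.70·0 = 0.30.
Chaining: u(£615) = 0.39·1.00 + 0.61·0.30 = 0.5730.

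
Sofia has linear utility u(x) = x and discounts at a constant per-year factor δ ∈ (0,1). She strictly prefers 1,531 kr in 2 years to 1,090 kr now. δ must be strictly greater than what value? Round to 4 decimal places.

δ > 0.8438

Under u(x) = x this choice says 1090 < δ^2·1531.
So δ^2 > 1090/1531 = 0.71195; taking the square root of both positive sides preserves the inequality.
δ > 0.71195^(1/2) = 0.8438.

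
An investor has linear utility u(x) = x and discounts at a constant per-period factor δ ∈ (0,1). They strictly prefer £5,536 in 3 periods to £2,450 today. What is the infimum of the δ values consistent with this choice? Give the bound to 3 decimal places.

δ > 0.762

The preference means 2450 < δ^3·5536.
So δ^3 > 2450/5536 = 0.44256; taking the cube root of both positive sides preserves the inequality.
δ > (2450/5536)^(1/3) ≈ 0.762.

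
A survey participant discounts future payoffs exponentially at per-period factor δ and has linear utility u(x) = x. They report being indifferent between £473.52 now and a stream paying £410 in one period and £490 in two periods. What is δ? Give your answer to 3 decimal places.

Equating present values: 473.52 = 410δ + 490δ².
That is, 490δ² + 410δ − 473.52 = 0, a quadratic in δ.
By the quadratic formula (taking the positive root), δ = (−410 + √1096199.20) / 980 ≈ 0.650.

δ ≈ 0.650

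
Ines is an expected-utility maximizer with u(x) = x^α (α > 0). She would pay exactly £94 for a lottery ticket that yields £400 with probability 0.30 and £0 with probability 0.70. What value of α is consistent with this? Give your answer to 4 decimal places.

α ≈ 0.8314

Since u(0) = 0, the lottery's EU is 0.30·400^α.
Indifference: 94^α = 0.30·400^α, so (94/400)^α = 0.30.
Taking logs: α·ln(94/400) = ln(0.30), so α = -1.2039728 / -1.4481698 ≈ 0.8314.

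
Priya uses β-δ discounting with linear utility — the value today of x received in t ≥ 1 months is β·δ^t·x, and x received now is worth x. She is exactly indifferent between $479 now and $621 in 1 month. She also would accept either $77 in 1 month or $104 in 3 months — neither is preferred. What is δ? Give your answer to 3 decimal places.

δ ≈ 0.860

From the later pair, β·δ^1·77 = β·δ^3·104; dividing through, δ^2 = 77/104 = 0.74038, so δ = 0.86046.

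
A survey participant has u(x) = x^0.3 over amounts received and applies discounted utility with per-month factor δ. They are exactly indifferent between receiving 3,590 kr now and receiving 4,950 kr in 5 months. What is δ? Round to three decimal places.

δ ≈ 0.981

Indifference means u(3590) = δ^5 · u(4950), so δ^5 = u(3590)/u(4950).
With u(x) = x^0.3: δ^5 = 3590^0.3/4950^0.3 = (3590/4950)^0.3 = 0.90813.
Taking the 5th root: δ = 0.90813^(1/5) ≈ 0.981.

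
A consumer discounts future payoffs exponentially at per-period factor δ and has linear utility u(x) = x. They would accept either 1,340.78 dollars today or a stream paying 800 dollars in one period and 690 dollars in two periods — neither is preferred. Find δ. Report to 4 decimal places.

Equating present values: 1340.78 = 800δ + 690δ².
Rearranged: 690δ² + 800δ − 1340.78 = 0.
By the quadratic formula (taking the positive root), δ = (−800 + √4340552.80) / 1380 ≈ 0.9300.

δ ≈ 0.9300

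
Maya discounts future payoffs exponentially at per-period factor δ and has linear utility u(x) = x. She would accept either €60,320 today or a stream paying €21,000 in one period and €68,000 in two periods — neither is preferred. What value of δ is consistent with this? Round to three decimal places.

δ ≈ 0.800

The stream is worth 21000δ + 68000δ² today, so 21000δ + 68000δ² = 60320.
So 68000δ² + 21000δ − 60320 = 0.
δ = (−21000 + √(21000² + 4·68000·60320)) / (2·68000) = (−21000 + √16848040000.00) / 136000 ≈ 0.800.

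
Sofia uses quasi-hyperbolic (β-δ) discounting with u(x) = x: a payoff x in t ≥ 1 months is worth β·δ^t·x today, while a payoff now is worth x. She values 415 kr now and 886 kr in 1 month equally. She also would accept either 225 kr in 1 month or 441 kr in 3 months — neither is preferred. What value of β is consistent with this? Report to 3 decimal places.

β ≈ 0.656

The second indifference involves only future payoffs, so β cancels: β·δ^1·225 = β·δ^3·441, giving δ^2 = 225/441 = 0.51020, so δ = 0.71429.
Now use the now-vs-future pair: 415 = β·δ·886 gives β = 415/(0.71429·886) ≈ 0.656.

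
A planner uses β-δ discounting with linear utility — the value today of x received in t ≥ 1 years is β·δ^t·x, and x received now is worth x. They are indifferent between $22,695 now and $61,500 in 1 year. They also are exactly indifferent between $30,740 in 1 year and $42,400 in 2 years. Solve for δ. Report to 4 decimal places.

δ ≈ 0.7250

Both payoffs in the second observation are in the future, so β drops out: δ^1·30740 = δ^2·42400 ⇒ δ = 30740/42400 = 0.72500.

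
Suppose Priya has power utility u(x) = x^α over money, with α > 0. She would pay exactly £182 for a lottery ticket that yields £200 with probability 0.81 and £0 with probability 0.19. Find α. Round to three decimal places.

EU(lottery) = 0.81·200^α + 0.19·0 = 0.81·200^α.
Equating: 182^α = 0.81·200^α, i.e. 0.9100^α = 0.81.
Taking logs: α·ln(182/200) = ln(0.81), so α = -0.210721 / -0.094311 ≈ 2.234.

α ≈ 2.234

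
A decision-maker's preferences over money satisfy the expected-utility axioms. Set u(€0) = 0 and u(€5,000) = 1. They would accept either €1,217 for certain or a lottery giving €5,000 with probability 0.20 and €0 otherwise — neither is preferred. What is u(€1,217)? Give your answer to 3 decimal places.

0.200

By the standard-gamble method, u(€1,217) is just the indifference probability on the best outcome: 0.20.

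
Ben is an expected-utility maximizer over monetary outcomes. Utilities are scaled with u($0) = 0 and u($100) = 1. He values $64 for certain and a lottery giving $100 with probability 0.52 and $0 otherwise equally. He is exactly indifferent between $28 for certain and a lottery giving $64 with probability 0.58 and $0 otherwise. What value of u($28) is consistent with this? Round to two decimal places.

0.30

From the first indifference, u($64) = 0.52·u($100) + 0.48·u($0) = 0.52·1 + 0.48·0 = 0.52.
Then u($28) = 0.58·u($64) + 0.42·u($0) = 0.58·0.52 + 0.42·0.00 = 0.3016.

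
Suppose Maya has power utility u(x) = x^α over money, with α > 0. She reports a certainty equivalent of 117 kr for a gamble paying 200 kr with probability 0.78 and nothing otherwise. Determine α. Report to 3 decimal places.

Since u(0) = 0, the lottery's EU is 0.78·200^α.
Equating: 117^α = 0.78·200^α, i.e. 0.5850^α = 0.78.
α = ln(0.78) / ln(117/200) = -0.248461/-0.536143 ≈ 0.463.

α ≈ 0.463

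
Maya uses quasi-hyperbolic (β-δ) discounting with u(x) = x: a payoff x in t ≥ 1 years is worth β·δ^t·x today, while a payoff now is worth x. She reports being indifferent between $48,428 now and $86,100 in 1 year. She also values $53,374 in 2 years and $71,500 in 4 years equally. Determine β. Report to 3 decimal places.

β ≈ 0.651

From the later pair, β·δ^2·53374 = β·δ^4·71500; dividing through, δ^2 = 53374/71500 = 0.74649, so δ = 0.86400.
Now use the now-vs-future pair: 48428 = β·δ·86100 gives β = 48428/(0.86400·86100) ≈ 0.651.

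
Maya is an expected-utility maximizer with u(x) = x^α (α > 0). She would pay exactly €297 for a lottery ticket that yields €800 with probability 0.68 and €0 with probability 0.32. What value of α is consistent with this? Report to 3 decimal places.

Since u(0) = 0, the lottery's EU is 0.68·800^α.
Equating: 297^α = 0.68·800^α, i.e. 0.3713^α = 0.68.
Take logs: α = ln 0.68 / ln(297/800) ≈ 0.38921.

α ≈ 0.389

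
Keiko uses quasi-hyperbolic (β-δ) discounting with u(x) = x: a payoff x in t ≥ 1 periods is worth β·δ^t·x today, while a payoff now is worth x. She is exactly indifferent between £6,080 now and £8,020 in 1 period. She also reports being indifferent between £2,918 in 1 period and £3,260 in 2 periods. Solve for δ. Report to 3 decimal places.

δ ≈ 0.895

From the later pair, β·δ^1·2918 = β·δ^2·3260; dividing through, δ = 2918/3260 = 0.89509.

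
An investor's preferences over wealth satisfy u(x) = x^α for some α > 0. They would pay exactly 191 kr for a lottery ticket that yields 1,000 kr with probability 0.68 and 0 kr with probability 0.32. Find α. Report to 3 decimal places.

The lottery's expected utility is 0.68·u(1000) + 0.32·u(0) = 0.68·1000^α (since u(0) = 0 for α > 0).
Indifference: 191^α = 0.68·1000^α, so (191/1000)^α = 0.68.
Taking logs: α·ln(191/1000) = ln(0.68), so α = -0.385662 / -1.655482 ≈ 0.233.

α ≈ 0.233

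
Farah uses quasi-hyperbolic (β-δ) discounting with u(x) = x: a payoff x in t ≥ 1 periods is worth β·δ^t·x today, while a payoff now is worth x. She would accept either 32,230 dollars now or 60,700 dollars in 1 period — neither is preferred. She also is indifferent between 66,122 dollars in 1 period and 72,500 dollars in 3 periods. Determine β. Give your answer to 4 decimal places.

Both payoffs in the second observation are in the future, so β drops out: δ^1·66122 = δ^3·72500 ⇒ δ^2 = 66122/72500 = 0.91203, so δ = 0.95500.
Now use the now-vs-future pair: 32230 = β·δ·60700 gives β = 32230/(0.95500·60700) ≈ 0.5560.

β ≈ 0.5560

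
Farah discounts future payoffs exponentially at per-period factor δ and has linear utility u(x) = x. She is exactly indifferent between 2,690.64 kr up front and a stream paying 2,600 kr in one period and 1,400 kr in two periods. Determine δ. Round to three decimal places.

δ ≈ 0.740

The stream is worth 2600δ + 1400δ² today, so 2600δ + 1400δ² = 2690.64.
Rearranged: 1400δ² + 2600δ − 2690.64 = 0.
By the quadratic formula (taking the positive root), δ = (−2600 + √21827584.00) / 2800 ≈ 0.740.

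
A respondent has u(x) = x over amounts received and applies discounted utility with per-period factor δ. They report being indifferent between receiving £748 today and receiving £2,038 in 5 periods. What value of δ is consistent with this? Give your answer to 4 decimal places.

Indifference means u(748) = δ^5 · u(2038), so δ^5 = u(748)/u(2038).
With u(x) = x: δ^5 = 748/2038 = 0.36703.
So δ = 0.36703^(1/5) ≈ 0.8184.

δ ≈ 0.8184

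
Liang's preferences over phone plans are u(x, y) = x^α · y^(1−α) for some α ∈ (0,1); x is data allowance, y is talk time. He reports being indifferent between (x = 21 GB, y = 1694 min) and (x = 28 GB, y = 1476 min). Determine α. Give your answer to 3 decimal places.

α ≈ 0.324

The Cobb–Douglas utilities coincide, so 21^α·1694^(1−α) = 28^α·1476^(1−α).
(21/28)^α = (1476/1694)^(1−α); take logs: α·ln(21/28) = (1−α)·ln(1476/1694), i.e. α·-0.287682 = (1−α)·-0.137757.
So α/(1−α) = (-0.137757)/(-0.287682) = 0.478852, and α = 0.478852/1.478852 ≈ 0.324.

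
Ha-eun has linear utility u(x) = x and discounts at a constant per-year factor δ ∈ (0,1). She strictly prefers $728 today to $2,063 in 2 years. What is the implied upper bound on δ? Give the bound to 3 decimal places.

δ < 0.594

Comparing present values: 728 > δ^2·2063.
So δ^2 < 728/2063 = 0.35288; taking the square root of both positive sides preserves the inequality.
δ < (728/2063)^(1/2) ≈ 0.594.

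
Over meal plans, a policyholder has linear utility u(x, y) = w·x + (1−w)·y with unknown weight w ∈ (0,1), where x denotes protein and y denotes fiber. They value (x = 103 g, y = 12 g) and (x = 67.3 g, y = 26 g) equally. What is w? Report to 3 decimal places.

w = 0.282

u(103,12) = u(67.3,26) means w·103 + (1−w)·12 = w·67.3 + (1−w)·26.
Rearranging, 35.7·w − 14·(1−w) = 0.
The marginal rate of substitution is 14/35.7, so w = 14/(35.7+14) = 0.282.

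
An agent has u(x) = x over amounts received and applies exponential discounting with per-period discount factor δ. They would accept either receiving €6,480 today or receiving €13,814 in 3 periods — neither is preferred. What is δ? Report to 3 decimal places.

Indifference means u(6480) = δ^3 · u(13814), so δ^3 = u(6480)/u(13814).
With u(x) = x: δ^3 = 6480/13814 = 0.46909.
Taking the cube root: δ = 0.46909^(1/3) ≈ 0.777.

δ ≈ 0.777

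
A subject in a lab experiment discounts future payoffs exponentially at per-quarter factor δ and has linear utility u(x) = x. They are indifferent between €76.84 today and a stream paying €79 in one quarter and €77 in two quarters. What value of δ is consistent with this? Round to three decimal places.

Equating present values: 76.84 = 79δ + 77δ².
That is, 77δ² + 79δ − 76.84 = 0, a quadratic in δ.
By the quadratic formula (taking the positive root), δ = (−79 + √29907.72) / 154 ≈ 0.610.

δ ≈ 0.610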